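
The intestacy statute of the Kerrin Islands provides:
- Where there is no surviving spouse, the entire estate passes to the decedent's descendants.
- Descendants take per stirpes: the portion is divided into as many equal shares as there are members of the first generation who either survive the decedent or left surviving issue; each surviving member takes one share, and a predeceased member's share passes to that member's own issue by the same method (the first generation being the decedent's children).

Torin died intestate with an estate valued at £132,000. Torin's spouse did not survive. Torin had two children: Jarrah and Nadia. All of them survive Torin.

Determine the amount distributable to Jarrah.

The entire £132,000 passes to the descendants.
That amount (£132,000) is divided into 2 shares of £66,000: Jarrah and Nadia each take £66,000.

Jarrah receives £66,000.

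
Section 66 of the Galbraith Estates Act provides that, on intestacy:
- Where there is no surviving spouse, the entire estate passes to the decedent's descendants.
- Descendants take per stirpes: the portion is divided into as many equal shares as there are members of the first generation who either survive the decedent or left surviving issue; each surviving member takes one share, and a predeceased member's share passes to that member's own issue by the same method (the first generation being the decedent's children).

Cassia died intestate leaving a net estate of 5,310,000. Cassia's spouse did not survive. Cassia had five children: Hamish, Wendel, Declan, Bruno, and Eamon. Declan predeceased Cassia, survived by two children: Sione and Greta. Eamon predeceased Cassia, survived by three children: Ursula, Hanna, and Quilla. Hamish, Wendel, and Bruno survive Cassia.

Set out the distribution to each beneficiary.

The entire 5,310,000 passes to the descendants.
That amount (5,310,000) is divided into 5 shares of 1,062,000: Hamish, Wendel, and Bruno each take 1,062,000; Declan's 1,062,000 share passes to Declan's issue; Eamon's 1,062,000 share passes to Eamon's issue.
Declan's share (1,062,000) is divided into 2 shares of 531,000: Sione and Greta each take 531,000.
Eamon's share (1,062,000) is divided into 3 shares of 354,000: Ursula, Hanna, and Quilla each take 354,000.

Hamish: 1,062,000; Wendel: 1,062,000; Sione: 531,000; Greta: 531,000; Bruno: 1,062,000; Ursula: 354,000; Hanna: 354,000; Quilla: 354,000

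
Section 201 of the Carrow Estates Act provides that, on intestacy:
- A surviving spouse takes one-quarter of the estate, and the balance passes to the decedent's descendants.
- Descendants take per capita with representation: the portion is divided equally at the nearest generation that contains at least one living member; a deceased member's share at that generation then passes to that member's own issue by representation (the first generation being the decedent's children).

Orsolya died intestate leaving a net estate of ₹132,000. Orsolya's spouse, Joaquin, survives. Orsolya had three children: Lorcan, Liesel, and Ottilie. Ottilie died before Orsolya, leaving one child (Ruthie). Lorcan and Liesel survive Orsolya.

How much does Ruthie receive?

Joaquin takes one-quarter of ₹132,000 = ₹33,000. The remaining ₹99,000 passes to the descendants.
The descendants' portion (₹99,000) is divided into 3 shares of ₹33,000: Lorcan and Liesel each take ₹33,000; Ottilie's ₹33,000 share passes to Ottilie's issue.
Ottilie's share (₹33,000) passes entirely to Ruthie.

Ruthie receives ₹33,000.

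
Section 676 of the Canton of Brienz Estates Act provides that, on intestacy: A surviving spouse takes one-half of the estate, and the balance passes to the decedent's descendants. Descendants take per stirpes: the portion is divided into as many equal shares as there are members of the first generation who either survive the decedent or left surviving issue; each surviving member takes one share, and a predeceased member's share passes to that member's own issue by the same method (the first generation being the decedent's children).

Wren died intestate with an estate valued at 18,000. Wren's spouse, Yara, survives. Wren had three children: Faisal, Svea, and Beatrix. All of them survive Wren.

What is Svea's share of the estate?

Svea receives 3,000.

Yara takes one-half of 18,000 = 9,000. The remaining 9,000 passes to the descendants.
The descendants' portion (9,000) is divided into 3 shares of 3,000: Faisal, Svea, and Beatrix each take 3,000.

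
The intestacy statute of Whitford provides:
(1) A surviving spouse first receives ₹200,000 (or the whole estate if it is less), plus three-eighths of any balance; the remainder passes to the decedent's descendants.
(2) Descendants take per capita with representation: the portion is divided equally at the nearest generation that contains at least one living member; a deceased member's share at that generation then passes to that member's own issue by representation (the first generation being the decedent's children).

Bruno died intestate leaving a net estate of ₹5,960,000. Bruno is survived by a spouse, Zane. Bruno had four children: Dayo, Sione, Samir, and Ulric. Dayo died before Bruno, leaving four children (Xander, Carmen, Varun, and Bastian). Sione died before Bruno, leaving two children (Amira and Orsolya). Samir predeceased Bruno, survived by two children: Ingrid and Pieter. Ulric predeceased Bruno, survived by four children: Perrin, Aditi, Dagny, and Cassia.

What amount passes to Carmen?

Zane first takes ₹200,000, leaving a balance of ₹5,760,000. Zane then takes three-eighths of the balance (₹2,160,000), for a total of ₹2,360,000. The remaining ₹3,600,000 passes to the descendants.
No child survives, so the initial division is made at the grandchildren's generation.
The descendants' portion (₹3,600,000) is divided into 12 shares of ₹300,000: Xander, Carmen, Varun, Bastian, Amira, Orsolya, Ingrid, Pieter, Perrin, Aditi, Dagny, and Cassia each take ₹300,000.

Carmen receives ₹300,000.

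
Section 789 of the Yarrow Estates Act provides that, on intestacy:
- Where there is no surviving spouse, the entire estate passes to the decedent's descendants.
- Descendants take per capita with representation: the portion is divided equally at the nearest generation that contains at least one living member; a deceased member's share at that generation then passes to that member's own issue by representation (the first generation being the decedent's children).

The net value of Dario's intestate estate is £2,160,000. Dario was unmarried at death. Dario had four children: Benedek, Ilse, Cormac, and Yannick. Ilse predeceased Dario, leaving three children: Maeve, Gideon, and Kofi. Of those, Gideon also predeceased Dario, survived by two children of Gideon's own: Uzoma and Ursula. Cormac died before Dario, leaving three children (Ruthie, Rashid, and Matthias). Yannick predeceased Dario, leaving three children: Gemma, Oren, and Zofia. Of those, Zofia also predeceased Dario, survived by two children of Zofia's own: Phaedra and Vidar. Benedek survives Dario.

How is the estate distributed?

The entire £2,160,000 passes to the descendants.
That amount (£2,160,000) is divided into 4 shares of £540,000: Benedek takes £540,000; Ilse's £540,000 share passes to Ilse's issue; Cormac's £540,000 share passes to Cormac's issue; Yannick's £540,000 share passes to Yannick's issue.
Ilse's share (£540,000) is divided into 3 shares of £180,000: Maeve and Kofi each take £180,000; Gideon's £180,000 share passes to Gideon's issue.
Gideon's share (£180,000) is divided into 2 shares of £90,000: Uzoma and Ursula each take £90,000.
Cormac's share (£540,000) is divided into 3 shares of £180,000: Ruthie, Rashid, and Matthias each take £180,000.
Yannick's share (£540,000) is divided into 3 shares of £180,000: Gemma and Oren each take £180,000; Zofia's £180,000 share passes to Zofia's issue.
Zofia's share (£180,000) is divided into 2 shares of £90,000: Phaedra and Vidar each take £90,000.

Benedek: £540,000; Maeve: £180,000; Uzoma: £90,000; Ursula: £90,000; Kofi: £180,000; Ruthie: £180,000; Rashid: £180,000; Matthias: £180,000; Gemma: £180,000; Oren: £180,000; Phaedra: £90,000; Vidar: £90,000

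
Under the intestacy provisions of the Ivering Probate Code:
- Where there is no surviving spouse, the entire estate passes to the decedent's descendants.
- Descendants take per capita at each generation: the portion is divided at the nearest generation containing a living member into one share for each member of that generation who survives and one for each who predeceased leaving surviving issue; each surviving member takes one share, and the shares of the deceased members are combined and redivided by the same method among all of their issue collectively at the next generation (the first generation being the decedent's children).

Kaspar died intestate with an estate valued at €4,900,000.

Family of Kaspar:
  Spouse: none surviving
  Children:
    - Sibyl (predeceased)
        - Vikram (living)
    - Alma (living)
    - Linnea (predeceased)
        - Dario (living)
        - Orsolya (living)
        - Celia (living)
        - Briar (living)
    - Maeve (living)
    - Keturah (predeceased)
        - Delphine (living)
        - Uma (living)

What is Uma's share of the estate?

Uma receives €420,000.

The entire €4,900,000 passes to the descendants.
That amount (€4,900,000) is divided at the children's generation into 5 shares of €980,000. Alma and Maeve each take €980,000. The 3 shares of the deceased (Sibyl, Linnea, and Keturah) are combined into a pool of €2,940,000.
That pool (€2,940,000) is divided at the grandchildren's generation equally among Vikram, Dario, Orsolya, Celia, Briar, Delphine, and Uma: €420,000 each.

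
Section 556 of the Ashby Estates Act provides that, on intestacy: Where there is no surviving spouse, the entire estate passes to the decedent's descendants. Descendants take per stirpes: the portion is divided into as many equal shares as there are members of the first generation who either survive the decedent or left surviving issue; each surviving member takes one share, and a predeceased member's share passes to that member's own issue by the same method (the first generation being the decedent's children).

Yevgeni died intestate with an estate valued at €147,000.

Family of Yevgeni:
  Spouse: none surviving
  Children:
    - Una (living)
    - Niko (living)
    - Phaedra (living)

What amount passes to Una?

Una receives €49,000.

The entire €147,000 passes to the descendants.
That amount (€147,000) is divided into 3 shares of €49,000: Una, Niko, and Phaedra each take €49,000.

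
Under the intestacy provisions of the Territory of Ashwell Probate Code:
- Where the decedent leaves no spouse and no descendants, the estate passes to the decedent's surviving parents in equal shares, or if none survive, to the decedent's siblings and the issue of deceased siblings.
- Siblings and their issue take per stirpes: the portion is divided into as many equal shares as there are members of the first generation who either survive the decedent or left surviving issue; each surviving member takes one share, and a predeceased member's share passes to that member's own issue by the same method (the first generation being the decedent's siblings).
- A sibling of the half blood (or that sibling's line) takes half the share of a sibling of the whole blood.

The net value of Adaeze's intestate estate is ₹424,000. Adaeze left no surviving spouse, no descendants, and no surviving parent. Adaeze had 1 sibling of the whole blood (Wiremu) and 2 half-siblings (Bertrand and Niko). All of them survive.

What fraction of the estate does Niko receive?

Niko receives 1/4 of the estate.

The entire ₹424,000 passes to the siblings and their issue.
Counting each half-blood sibling's line as half a unit, there are 2 units in ₹424,000, so one unit is ₹212,000. Whole-blood lines (Wiremu) take ₹212,000 each; half-blood lines (Bertrand and Niko) take ₹106,000 each.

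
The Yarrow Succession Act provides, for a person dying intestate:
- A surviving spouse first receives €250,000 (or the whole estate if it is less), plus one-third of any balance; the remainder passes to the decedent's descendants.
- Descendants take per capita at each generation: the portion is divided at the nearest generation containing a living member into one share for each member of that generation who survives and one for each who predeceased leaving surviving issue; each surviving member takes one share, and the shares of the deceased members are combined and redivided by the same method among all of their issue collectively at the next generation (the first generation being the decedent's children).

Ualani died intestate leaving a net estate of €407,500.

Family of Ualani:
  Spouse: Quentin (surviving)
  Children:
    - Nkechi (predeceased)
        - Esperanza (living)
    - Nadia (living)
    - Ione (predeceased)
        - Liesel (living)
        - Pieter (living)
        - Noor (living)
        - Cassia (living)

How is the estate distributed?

Quentin: €302,500; Esperanza: €14,000; Nadia: €35,000; Liesel: €14,000; Pieter: €14,000; Noor: €14,000; Cassia: €14,000

Quentin first takes €250,000, leaving a balance of €157,500. Quentin then takes one-third of the balance (€52,500), for a total of €302,500. The remaining €105,000 passes to the descendants.
The descendants' portion (€105,000) is divided at the children's generation into 3 shares of €35,000. Nadia takes €35,000. The 2 shares of the deceased (Nkechi and Ione) are combined into a pool of €70,000.
That pool (€70,000) is divided at the grandchildren's generation equally among Esperanza, Liesel, Pieter, Noor, and Cassia: €14,000 each.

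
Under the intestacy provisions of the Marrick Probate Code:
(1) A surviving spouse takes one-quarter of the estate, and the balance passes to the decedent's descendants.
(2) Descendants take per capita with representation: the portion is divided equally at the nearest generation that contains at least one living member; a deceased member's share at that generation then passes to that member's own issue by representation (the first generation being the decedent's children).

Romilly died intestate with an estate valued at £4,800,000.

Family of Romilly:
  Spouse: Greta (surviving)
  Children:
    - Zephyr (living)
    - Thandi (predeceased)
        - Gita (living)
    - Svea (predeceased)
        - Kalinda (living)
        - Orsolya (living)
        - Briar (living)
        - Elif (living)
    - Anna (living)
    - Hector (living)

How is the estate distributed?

Greta takes one-quarter of £4,800,000 = £1,200,000. The remaining £3,600,000 passes to the descendants.
The descendants' portion (£3,600,000) is divided into 5 shares of £720,000: Zephyr, Anna, and Hector each take £720,000; Thandi's £720,000 share passes to Thandi's issue; Svea's £720,000 share passes to Svea's issue.
Thandi's share (£720,000) passes entirely to Gita.
Svea's share (£720,000) is divided into 4 shares of £180,000: Kalinda, Orsolya, Briar, and Elif each take £180,000.

Greta: £1,200,000; Zephyr: £720,000; Gita: £720,000; Kalinda: £180,000; Orsolya: £180,000; Briar: £180,000; Elif: £180,000; Anna: £720,000; Hector: £720,000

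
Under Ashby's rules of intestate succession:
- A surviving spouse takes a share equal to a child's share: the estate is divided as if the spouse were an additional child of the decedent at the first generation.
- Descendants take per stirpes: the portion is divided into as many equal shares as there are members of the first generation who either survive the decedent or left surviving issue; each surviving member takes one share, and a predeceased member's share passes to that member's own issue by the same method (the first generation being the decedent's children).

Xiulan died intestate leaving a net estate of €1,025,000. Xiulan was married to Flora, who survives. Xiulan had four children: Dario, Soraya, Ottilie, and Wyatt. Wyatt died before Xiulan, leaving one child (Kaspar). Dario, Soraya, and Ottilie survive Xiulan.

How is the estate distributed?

The spouse counts as an additional share at the children's level, so there are 5 primary shares of €205,000. Flora takes one such share (€205,000).
The children's combined portion (€820,000) is divided into 4 shares of €205,000: Dario, Soraya, and Ottilie each take €205,000; Wyatt's €205,000 share passes to Wyatt's issue.
Wyatt's share (€205,000) passes entirely to Kaspar.

Flora: €205,000; Dario: €205,000; Soraya: €205,000; Ottilie: €205,000; Kaspar: €205,000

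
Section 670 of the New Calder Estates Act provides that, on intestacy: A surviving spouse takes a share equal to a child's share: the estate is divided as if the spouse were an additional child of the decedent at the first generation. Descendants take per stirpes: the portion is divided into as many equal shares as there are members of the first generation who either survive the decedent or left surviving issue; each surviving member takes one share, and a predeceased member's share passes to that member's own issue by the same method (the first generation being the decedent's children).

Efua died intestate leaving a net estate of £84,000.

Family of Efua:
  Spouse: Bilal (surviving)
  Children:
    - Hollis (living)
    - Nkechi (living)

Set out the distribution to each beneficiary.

Bilal: £28,000; Hollis: £28,000; Nkechi: £28,000

The spouse counts as an additional share at the children's level, so there are 3 primary shares of £28,000. Bilal takes one such share (£28,000).
The children's combined portion (£56,000) is divided into 2 shares of £28,000: Hollis and Nkechi each take £28,000.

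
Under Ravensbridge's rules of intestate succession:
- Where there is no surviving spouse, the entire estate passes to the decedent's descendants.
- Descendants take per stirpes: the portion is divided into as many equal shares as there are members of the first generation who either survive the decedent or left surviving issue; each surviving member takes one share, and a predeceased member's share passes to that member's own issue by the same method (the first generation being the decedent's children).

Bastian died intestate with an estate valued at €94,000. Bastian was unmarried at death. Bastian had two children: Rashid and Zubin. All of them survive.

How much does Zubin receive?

Zubin receives €47,000.

The entire €94,000 passes to the descendants.
That amount (€94,000) is divided into 2 shares of €47,000: Rashid and Zubin each take €47,000.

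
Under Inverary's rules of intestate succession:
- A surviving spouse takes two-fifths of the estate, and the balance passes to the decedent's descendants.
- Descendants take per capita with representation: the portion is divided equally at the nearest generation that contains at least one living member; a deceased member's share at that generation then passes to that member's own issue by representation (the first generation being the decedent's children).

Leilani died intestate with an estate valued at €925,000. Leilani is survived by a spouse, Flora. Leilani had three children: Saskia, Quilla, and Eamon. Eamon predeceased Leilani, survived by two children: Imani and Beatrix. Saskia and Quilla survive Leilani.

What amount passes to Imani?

Flora takes two-fifths of €925,000 = €370,000. The remaining €555,000 passes to the descendants.
The descendants' portion (€555,000) is divided into 3 shares of €185,000: Saskia and Quilla each take €185,000; Eamon's €185,000 share passes to Eamon's issue.
Eamon's share (€185,000) is divided into 2 shares of €92,500: Imani and Beatrix each take €92,500.

Imani receives €92,500.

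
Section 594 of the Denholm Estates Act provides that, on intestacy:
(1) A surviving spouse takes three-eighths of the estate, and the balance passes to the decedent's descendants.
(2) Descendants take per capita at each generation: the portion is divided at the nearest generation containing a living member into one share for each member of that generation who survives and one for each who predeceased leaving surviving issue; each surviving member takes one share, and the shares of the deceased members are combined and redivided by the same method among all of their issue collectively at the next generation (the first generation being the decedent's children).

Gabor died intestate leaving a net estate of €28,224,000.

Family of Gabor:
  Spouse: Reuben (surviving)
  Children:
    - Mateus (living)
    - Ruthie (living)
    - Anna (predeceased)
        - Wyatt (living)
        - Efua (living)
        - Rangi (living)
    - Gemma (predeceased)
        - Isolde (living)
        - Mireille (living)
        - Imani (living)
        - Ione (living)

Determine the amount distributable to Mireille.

Reuben takes three-eighths of €28,224,000 = €10,584,000. The remaining €17,640,000 passes to the descendants.
The descendants' portion (€17,640,000) is divided at the children's generation into 4 shares of €4,410,000. Mateus and Ruthie each take €4,410,000. The 2 shares of the deceased (Anna and Gemma) are combined into a pool of €8,820,000.
That pool (€8,820,000) is divided at the grandchildren's generation equally among Wyatt, Efua, Rangi, Isolde, Mireille, Imani, and Ione: €1,260,000 each.

Mireille receives €1,260,000.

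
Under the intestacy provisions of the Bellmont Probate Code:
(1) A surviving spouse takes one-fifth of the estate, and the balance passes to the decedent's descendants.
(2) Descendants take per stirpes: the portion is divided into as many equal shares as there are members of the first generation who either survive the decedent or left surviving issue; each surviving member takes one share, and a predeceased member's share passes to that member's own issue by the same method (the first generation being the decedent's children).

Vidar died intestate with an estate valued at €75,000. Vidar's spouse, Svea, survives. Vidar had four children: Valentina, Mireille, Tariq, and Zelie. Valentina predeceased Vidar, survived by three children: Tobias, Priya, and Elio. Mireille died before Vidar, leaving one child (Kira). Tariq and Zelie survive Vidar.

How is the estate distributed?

Svea takes one-fifth of €75,000 = €15,000. The remaining €60,000 passes to the descendants.
The descendants' portion (€60,000) is divided into 4 shares of €15,000: Tariq and Zelie each take €15,000; Valentina's €15,000 share passes to Valentina's issue; Mireille's €15,000 share passes to Mireille's issue.
Valentina's share (€15,000) is divided into 3 shares of €5,000: Tobias, Priya, and Elio each take €5,000.
Mireille's share (€15,000) passes entirely to Kira.

Svea: €15,000; Tobias: €5,000; Priya: €5,000; Elio: €5,000; Kira: €15,000; Tariq: €15,000; Zelie: €15,000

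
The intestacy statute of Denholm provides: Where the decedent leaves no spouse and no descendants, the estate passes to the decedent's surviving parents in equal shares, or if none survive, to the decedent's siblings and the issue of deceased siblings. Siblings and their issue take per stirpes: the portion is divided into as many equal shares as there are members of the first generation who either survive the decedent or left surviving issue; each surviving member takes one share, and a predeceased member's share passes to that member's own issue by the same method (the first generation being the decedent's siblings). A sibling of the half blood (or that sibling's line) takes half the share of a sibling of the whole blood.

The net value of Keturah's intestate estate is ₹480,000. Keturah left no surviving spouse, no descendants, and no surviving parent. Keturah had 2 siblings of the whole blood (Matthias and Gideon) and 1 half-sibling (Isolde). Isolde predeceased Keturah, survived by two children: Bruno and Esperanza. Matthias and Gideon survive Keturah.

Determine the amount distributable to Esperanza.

The entire ₹480,000 passes to the siblings and their issue.
Counting each half-blood sibling's line as half a unit, there are 5/2 units in ₹480,000, so one unit is ₹192,000. Whole-blood lines (Matthias and Gideon) take ₹192,000 each; half-blood lines (Isolde) take ₹96,000 each.
Isolde's share (₹96,000) is divided into 2 shares of ₹48,000: Bruno and Esperanza each take ₹48,000.

Esperanza receives ₹48,000.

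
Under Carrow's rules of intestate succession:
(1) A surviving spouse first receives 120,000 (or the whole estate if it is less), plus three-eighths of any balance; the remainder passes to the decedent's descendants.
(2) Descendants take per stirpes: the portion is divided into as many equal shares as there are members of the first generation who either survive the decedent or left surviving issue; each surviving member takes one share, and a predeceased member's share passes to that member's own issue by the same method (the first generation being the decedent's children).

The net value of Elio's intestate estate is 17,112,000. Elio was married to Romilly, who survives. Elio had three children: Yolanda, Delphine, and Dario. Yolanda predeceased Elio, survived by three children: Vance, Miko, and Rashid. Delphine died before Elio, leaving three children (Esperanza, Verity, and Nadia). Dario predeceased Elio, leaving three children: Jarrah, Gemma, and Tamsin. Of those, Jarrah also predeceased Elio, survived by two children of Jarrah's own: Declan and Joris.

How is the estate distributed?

Romilly first takes 120,000, leaving a balance of 16,992,000. Romilly then takes three-eighths of the balance (6,372,000), for a total of 6,492,000. The remaining 10,620,000 passes to the descendants.
The descendants' portion (10,620,000) is divided into 3 shares of 3,540,000: Yolanda's 3,540,000 share passes to Yolanda's issue; Delphine's 3,540,000 share passes to Delphine's issue; Dario's 3,540,000 share passes to Dario's issue.
Yolanda's share (3,540,000) is divided into 3 shares of 1,180,000: Vance, Miko, and Rashid each take 1,180,000.
Delphine's share (3,540,000) is divided into 3 shares of 1,180,000: Esperanza, Verity, and Nadia each take 1,180,000.
Dario's share (3,540,000) is divided into 3 shares of 1,180,000: Gemma and Tamsin each take 1,180,000; Jarrah's 1,180,000 share passes to Jarrah's issue.
Jarrah's share (1,180,000) is divided into 2 shares of 590,000: Declan and Joris each take 590,000.

Romilly: 6,492,000; Vance: 1,180,000; Miko: 1,180,000; Rashid: 1,180,000; Esperanza: 1,180,000; Verity: 1,180,000; Nadia: 1,180,000; Declan: 590,000; Joris: 590,000; Gemma: 1,180,000; Tamsin: 1,180,000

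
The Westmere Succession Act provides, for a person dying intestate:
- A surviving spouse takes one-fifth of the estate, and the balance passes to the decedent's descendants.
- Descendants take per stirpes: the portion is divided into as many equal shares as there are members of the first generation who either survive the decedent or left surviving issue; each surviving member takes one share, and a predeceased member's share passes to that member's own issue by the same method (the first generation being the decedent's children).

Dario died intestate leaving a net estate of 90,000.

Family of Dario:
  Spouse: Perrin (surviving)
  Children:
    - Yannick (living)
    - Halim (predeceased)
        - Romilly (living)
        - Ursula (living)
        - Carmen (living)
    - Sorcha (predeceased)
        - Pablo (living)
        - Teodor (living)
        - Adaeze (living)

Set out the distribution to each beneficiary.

Perrin: 18,000; Yannick: 24,000; Romilly: 8,000; Ursula: 8,000; Carmen: 8,000; Pablo: 8,000; Teodor: 8,000; Adaeze: 8,000

Perrin takes one-fifth of 90,000 = 18,000. The remaining 72,000 passes to the descendants.
The descendants' portion (72,000) is divided into 3 shares of 24,000: Yannick takes 24,000; Halim's 24,000 share passes to Halim's issue; Sorcha's 24,000 share passes to Sorcha's issue.
Halim's share (24,000) is divided into 3 shares of 8,000: Romilly, Ursula, and Carmen each take 8,000.
Sorcha's share (24,000) is divided into 3 shares of 8,000: Pablo, Teodor, and Adaeze each take 8,000.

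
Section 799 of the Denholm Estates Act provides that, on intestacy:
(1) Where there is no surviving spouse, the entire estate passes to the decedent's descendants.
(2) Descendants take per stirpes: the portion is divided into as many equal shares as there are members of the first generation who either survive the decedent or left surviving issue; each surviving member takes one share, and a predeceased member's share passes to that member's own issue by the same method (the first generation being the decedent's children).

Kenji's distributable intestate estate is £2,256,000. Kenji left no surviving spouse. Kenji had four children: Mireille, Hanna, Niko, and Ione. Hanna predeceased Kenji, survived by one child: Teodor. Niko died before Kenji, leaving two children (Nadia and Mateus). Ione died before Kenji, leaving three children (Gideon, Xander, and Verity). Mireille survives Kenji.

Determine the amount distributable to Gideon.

The entire £2,256,000 passes to the descendants.
That amount (£2,256,000) is divided into 4 shares of £564,000: Mireille takes £564,000; Hanna's £564,000 share passes to Hanna's issue; Niko's £564,000 share passes to Niko's issue; Ione's £564,000 share passes to Ione's issue.
Hanna's share (£564,000) passes entirely to Teodor.
Niko's share (£564,000) is divided into 2 shares of £282,000: Nadia and Mateus each take £282,000.
Ione's share (£564,000) is divided into 3 shares of £188,000: Gideon, Xander, and Verity each take £188,000.

Gideon receives £188,000.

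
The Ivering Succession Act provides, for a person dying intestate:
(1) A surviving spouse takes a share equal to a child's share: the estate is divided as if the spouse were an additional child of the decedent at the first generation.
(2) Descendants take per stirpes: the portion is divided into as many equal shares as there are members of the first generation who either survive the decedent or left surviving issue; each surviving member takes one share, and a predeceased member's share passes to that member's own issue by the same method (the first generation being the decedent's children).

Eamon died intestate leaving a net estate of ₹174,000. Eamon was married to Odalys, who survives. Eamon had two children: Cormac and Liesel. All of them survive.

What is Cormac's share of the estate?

The spouse counts as an additional share at the children's level, so there are 3 primary shares of ₹58,000. Odalys takes one such share (₹58,000).
The children's combined portion (₹116,000) is divided into 2 shares of ₹58,000: Cormac and Liesel each take ₹58,000.

Cormac receives ₹58,000.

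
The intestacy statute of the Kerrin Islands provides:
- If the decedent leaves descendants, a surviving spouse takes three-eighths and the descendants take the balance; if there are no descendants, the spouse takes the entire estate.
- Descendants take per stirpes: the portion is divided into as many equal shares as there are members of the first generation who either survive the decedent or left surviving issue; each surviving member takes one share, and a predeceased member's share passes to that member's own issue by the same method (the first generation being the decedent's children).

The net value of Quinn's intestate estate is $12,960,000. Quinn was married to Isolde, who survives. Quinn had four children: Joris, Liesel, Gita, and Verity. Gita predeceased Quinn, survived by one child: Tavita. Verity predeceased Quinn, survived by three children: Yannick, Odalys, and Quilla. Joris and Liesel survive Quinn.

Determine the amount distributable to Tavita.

Isolde takes three-eighths of $12,960,000 = $4,860,000. The remaining $8,100,000 passes to the descendants.
The descendants' portion ($8,100,000) is divided into 4 shares of $2,025,000: Joris and Liesel each take $2,025,000; Gita's $2,025,000 share passes to Gita's issue; Verity's $2,025,000 share passes to Verity's issue.
Gita's share ($2,025,000) passes entirely to Tavita.
Verity's share ($2,025,000) is divided into 3 shares of $675,000: Yannick, Odalys, and Quilla each take $675,000.

Tavita receives $2,025,000.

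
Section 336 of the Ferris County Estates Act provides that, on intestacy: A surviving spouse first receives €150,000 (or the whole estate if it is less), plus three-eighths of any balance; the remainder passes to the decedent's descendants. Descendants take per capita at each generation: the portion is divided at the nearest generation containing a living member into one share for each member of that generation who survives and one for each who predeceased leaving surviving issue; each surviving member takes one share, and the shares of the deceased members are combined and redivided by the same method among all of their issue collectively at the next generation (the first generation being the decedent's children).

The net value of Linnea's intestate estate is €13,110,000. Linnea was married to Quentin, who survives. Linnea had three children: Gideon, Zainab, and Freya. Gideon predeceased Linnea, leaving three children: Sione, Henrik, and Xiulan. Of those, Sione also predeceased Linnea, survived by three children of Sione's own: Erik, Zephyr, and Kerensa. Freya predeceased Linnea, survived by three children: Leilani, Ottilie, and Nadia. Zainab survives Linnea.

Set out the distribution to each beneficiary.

Quentin first takes €150,000, leaving a balance of €12,960,000. Quentin then takes three-eighths of the balance (€4,860,000), for a total of €5,010,000. The remaining €8,100,000 passes to the descendants.
The descendants' portion (€8,100,000) is divided at the children's generation into 3 shares of €2,700,000. Zainab takes €2,700,000. The 2 shares of the deceased (Gideon and Freya) are combined into a pool of €5,400,000.
That pool (€5,400,000) is divided at the grandchildren's generation into 6 shares of €900,000. Henrik, Xiulan, Leilani, Ottilie, and Nadia each take €900,000. The remaining share for the deceased Sione (€900,000) is carried to the next generation.
That pool (€900,000) is divided at the great-grandchildren's generation equally among Erik, Zephyr, and Kerensa: €300,000 each.

Quentin: €5,010,000; Erik: €300,000; Zephyr: €300,000; Kerensa: €300,000; Henrik: €900,000; Xiulan: €900,000; Zainab: €2,700,000; Leilani: €900,000; Ottilie: €900,000; Nadia: €900,000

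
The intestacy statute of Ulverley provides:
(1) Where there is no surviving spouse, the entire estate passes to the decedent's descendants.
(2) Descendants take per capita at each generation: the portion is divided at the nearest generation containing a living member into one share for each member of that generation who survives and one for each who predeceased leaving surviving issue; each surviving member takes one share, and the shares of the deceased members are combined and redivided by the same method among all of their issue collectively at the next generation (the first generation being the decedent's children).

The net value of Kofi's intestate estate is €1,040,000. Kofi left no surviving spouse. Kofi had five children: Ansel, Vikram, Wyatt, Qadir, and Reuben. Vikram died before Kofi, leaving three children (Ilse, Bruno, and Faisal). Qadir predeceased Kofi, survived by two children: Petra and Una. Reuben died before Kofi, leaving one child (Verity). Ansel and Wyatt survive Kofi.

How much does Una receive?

Una receives €104,000.

The entire €1,040,000 passes to the descendants.
That amount (€1,040,000) is divided at the children's generation into 5 shares of €208,000. Ansel and Wyatt each take €208,000. The 3 shares of the deceased (Vikram, Qadir, and Reuben) are combined into a pool of €624,000.
That pool (€624,000) is divided at the grandchildren's generation equally among Ilse, Bruno, Faisal, Petra, Una, and Verity: €104,000 each.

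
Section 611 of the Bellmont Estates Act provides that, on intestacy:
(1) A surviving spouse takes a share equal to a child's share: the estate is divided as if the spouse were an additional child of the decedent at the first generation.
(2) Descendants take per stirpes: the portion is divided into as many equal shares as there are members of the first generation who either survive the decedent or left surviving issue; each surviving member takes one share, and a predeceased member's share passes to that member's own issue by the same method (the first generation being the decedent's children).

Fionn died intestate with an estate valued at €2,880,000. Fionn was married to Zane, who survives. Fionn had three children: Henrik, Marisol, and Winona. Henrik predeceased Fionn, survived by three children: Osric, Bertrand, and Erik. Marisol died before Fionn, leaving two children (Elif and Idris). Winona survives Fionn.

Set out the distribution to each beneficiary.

Zane: €720,000; Osric: €240,000; Bertrand: €240,000; Erik: €240,000; Elif: €360,000; Idris: €360,000; Winona: €720,000

The spouse counts as an additional share at the children's level, so there are 4 primary shares of €720,000. Zane takes one such share (€720,000).
The children's combined portion (€2,160,000) is divided into 3 shares of €720,000: Winona takes €720,000; Henrik's €720,000 share passes to Henrik's issue; Marisol's €720,000 share passes to Marisol's issue.
Henrik's share (€720,000) is divided into 3 shares of €240,000: Osric, Bertrand, and Erik each take €240,000.
Marisol's share (€720,000) is divided into 2 shares of €360,000: Elif and Idris each take €360,000.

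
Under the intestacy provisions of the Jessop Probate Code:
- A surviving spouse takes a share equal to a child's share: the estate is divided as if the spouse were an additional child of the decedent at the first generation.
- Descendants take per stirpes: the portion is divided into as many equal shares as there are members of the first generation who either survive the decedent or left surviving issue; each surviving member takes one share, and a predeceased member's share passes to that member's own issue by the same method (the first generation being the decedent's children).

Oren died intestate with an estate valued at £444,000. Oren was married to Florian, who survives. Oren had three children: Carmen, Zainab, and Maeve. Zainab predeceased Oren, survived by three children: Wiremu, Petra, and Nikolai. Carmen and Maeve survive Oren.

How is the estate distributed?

The spouse counts as an additional share at the children's level, so there are 4 primary shares of £111,000. Florian takes one such share (£111,000).
The children's combined portion (£333,000) is divided into 3 shares of £111,000: Carmen and Maeve each take £111,000; Zainab's £111,000 share passes to Zainab's issue.
Zainab's share (£111,000) is divided into 3 shares of £37,000: Wiremu, Petra, and Nikolai each take £37,000.

Florian: £111,000; Carmen: £111,000; Wiremu: £37,000; Petra: £37,000; Nikolai: £37,000; Maeve: £111,000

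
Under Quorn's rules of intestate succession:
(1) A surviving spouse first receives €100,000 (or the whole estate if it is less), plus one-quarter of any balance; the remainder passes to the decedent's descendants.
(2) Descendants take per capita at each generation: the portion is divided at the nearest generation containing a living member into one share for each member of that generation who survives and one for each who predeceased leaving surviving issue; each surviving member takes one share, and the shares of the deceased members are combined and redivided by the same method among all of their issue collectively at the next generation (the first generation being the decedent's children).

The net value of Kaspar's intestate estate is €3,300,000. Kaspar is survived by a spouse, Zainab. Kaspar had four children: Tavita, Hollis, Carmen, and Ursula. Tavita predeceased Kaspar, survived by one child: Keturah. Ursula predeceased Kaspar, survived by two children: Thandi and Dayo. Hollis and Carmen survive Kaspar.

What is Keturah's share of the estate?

Zainab first takes €100,000, leaving a balance of €3,200,000. Zainab then takes one-quarter of the balance (€800,000), for a total of €900,000. The remaining €2,400,000 passes to the descendants.
The descendants' portion (€2,400,000) is divided at the children's generation into 4 shares of €600,000. Hollis and Carmen each take €600,000. The 2 shares of the deceased (Tavita and Ursula) are combined into a pool of €1,200,000.
That pool (€1,200,000) is divided at the grandchildren's generation equally among Keturah, Thandi, and Dayo: €400,000 each.

Keturah receives €400,000.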